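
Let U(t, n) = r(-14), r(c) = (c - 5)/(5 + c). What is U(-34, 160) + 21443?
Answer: 193006/9 ≈ 21445.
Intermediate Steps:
r(c) = (-5 + c)/(5 + c)
U(t, n) = 19/9 (U(t, n) = (-5 - 14)/(5 - 14) = -19/(-9) = -⅑*(-19) = 19/9)
U(-34, 160) + 21443 = 19/9 + 21443 = 193006/9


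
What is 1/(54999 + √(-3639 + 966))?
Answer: 679/37344354 - I*√33/336099186 ≈ 1.8182e-5 - 1.7092e-8*I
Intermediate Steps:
1/(54999 + √(-3639 + 966)) = 1/(54999 + √(-2673)) = 1/(54999 + 9*I*√33)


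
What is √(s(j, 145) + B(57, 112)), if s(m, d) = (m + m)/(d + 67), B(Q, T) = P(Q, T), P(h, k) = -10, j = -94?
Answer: I*√30581/53 ≈ 3.2995*I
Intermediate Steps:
B(Q, T) = -10
s(m, d) = 2*m/(67 + d) (s(m, d) = (2*m)/(67 + d) = 2*m/(67 + d))
√(s(j, 145) + B(57, 112)) = √(2*(-94)/(67 + 145) - 10) = √(2*(-94)/212 - 10) = √(2*(-94)*(1/212) - 10) = √(-47/53 - 10) = √(-577/53) = I*√30581/53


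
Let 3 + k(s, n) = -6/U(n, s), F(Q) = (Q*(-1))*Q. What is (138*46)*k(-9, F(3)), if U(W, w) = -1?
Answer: 19044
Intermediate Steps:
F(Q) = -Q**2 (F(Q) = (-Q)*Q = -Q**2)
k(s, n) = 3 (k(s, n) = -3 - 6/(-1) = -3 - 6*(-1) = -3 + 6 = 3)
(138*46)*k(-9, F(3)) = (138*46)*3 = 6348*3 = 19044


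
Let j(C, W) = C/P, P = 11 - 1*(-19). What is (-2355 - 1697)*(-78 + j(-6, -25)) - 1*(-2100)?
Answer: 1594832/5 ≈ 3.1897e+5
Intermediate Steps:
P = 30 (P = 11 + 19 = 30)
j(C, W) = C/30
(-2355 - 1697)*(-78 + j(-6, -25)) - 1*(-2100) = (-2355 - 1697)*(-78 + (1/30)*(-6)) - 1*(-2100) = -4052*(-78 - 1/5) + 2100 = -4052*(-391/5) + 2100 = 1584332/5 + 2100 = 1594832/5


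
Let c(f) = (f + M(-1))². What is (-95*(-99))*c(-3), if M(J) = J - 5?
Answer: 761805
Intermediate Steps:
M(J) = -5 + J
c(f) = (-6 + f)² (c(f) = (f + (-5 - 1))² = (f - 6)² = (-6 + f)²)
(-95*(-99))*c(-3) = (-95*(-99))*(-6 - 3)² = 9405*(-9)² = 9405*81 = 761805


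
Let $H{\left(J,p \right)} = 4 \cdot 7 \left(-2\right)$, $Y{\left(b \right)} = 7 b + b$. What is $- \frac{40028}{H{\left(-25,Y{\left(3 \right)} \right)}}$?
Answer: $\frac{10007}{14} \approx 714.79$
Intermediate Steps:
$Y{\left(b \right)} = 8 b$
$H{\left(J,p \right)} = -56$ ($H{\left(J,p \right)} = 28 \left(-2\right) = -56$)
$- \frac{40028}{H{\left(-25,Y{\left(3 \right)} \right)}} = - \frac{40028}{-56} = \left(-40028\right) \left(- \frac{1}{56}\right) = \frac{10007}{14}$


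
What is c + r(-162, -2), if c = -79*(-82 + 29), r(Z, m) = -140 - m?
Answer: 4049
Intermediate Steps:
c = 4187 (c = -79*(-53) = 4187)
c + r(-162, -2) = 4187 + (-140 - 1*(-2)) = 4187 + (-140 + 2) = 4187 - 138 = 4049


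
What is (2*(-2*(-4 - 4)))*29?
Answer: 928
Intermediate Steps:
(2*(-2*(-4 - 4)))*29 = (2*(-2*(-8)))*29 = (2*16)*29 = 32*29 = 928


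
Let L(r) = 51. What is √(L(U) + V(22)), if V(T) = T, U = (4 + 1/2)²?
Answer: √73 ≈ 8.5440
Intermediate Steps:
U = 81/4 (U = (4 + ½)² = (9/2)² = 81/4 ≈ 20.250)
√(L(U) + V(22)) = √(51 + 22) = √73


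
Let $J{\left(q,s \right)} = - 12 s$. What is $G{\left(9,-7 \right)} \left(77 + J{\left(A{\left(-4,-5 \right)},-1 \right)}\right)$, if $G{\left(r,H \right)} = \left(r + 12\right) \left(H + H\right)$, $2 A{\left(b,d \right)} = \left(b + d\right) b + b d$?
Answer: $-26166$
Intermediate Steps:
$A{\left(b,d \right)} = \frac{b d}{2} + \frac{b \left(b + d\right)}{2}$ ($A{\left(b,d \right)} = \frac{\left(b + d\right) b + b d}{2} = \frac{b \left(b + d\right) + b d}{2} = \frac{b d + b \left(b + d\right)}{2} = \frac{b d}{2} + \frac{b \left(b + d\right)}{2}$)
$G{\left(r,H \right)} = 2 H \left(12 + r\right)$ ($G{\left(r,H \right)} = \left(12 + r\right) 2 H = 2 H \left(12 + r\right)$)
$G{\left(9,-7 \right)} \left(77 + J{\left(A{\left(-4,-5 \right)},-1 \right)}\right) = 2 \left(-7\right) \left(12 + 9\right) \left(77 - -12\right) = 2 \left(-7\right) 21 \left(77 + 12\right) = \left(-294\right) 89 = -26166$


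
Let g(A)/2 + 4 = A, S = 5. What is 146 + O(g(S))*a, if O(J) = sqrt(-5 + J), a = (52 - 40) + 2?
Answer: 146 + 14*I*sqrt(3) ≈ 146.0 + 24.249*I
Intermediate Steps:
a = 14 (a = 12 + 2 = 14)
g(A) = -8 + 2*A
146 + O(g(S))*a = 146 + sqrt(-5 + (-8 + 2*5))*14 = 146 + sqrt(-5 + (-8 + 10))*14 = 146 + sqrt(-5 + 2)*14 = 146 + sqrt(-3)*14 = 146 + (I*sqrt(3))*14 = 146 + 14*I*sqrt(3)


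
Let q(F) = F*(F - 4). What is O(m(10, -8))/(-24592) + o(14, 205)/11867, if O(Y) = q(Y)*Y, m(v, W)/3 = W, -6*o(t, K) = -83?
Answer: 71899187/109437474 ≈ 0.65699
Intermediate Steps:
o(t, K) = 83/6 (o(t, K) = -1/6*(-83) = 83/6)
q(F) = F*(-4 + F)
m(v, W) = 3*W
O(Y) = Y**2*(-4 + Y) (O(Y) = (Y*(-4 + Y))*Y = Y**2*(-4 + Y))
O(m(10, -8))/(-24592) + o(14, 205)/11867 = ((3*(-8))**2*(-4 + 3*(-8)))/(-24592) + (83/6)/11867 = ((-24)**2*(-4 - 24))*(-1/24592) + (83/6)*(1/11867) = (576*(-28))*(-1/24592) + 83/71202 = -16128*(-1/24592) + 83/71202 = 1008/1537 + 83/71202 = 71899187/109437474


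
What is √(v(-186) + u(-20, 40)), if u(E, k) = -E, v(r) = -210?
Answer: I*√190 ≈ 13.784*I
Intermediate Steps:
√(v(-186) + u(-20, 40)) = √(-210 - 1*(-20)) = √(-210 + 20) = √(-190) = I*√190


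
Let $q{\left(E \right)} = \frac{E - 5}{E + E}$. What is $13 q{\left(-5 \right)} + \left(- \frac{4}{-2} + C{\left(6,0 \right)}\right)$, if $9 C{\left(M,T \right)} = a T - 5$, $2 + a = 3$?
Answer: $\frac{130}{9} \approx 14.444$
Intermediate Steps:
$a = 1$ ($a = -2 + 3 = 1$)
$q{\left(E \right)} = \frac{-5 + E}{2 E}$
$C{\left(M,T \right)} = - \frac{5}{9} + \frac{T}{9}$ ($C{\left(M,T \right)} = \frac{1 T - 5}{9} = \frac{T - 5}{9} = \frac{-5 + T}{9} = - \frac{5}{9} + \frac{T}{9}$)
$13 q{\left(-5 \right)} + \left(- \frac{4}{-2} + C{\left(6,0 \right)}\right) = 13 \frac{-5 - 5}{2 \left(-5\right)} + \left(- \frac{4}{-2} + \left(- \frac{5}{9} + \frac{1}{9} \cdot 0\right)\right) = 13 \cdot \frac{1}{2} \left(- \frac{1}{5}\right) \left(-10\right) + \left(\left(-4\right) \left(- \frac{1}{2}\right) + \left(- \frac{5}{9} + 0\right)\right) = 13 \cdot 1 + \left(2 - \frac{5}{9}\right) = 13 + \frac{13}{9} = \frac{130}{9}$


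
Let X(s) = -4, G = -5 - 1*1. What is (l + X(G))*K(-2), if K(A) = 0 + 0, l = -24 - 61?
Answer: 0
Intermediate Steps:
l = -85
K(A) = 0
G = -6 (G = -5 - 1 = -6)
(l + X(G))*K(-2) = (-85 - 4)*0 = -89*0 = 0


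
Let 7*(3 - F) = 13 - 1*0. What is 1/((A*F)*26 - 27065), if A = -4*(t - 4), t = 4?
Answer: -1/27065 ≈ -3.6948e-5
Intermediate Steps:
F = 8/7 (F = 3 - (13 - 1*0)/7 = 3 - (13 + 0)/7 = 3 - ⅐*13 = 3 - 13/7 = 8/7 ≈ 1.1429)
A = 0 (A = -4*(4 - 4) = -4*0 = 0)
1/((A*F)*26 - 27065) = 1/((0*(8/7))*26 - 27065) = 1/(0*26 - 27065) = 1/(0 - 27065) = 1/(-27065) = -1/27065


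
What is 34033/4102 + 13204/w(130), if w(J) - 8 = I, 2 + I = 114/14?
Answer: 382508923/406098 ≈ 941.91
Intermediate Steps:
I = 43/7 (I = -2 + 114/14 = -2 + 114*(1/14) = -2 + 57/7 = 43/7 ≈ 6.1429)
w(J) = 99/7 (w(J) = 8 + 43/7 = 99/7)
34033/4102 + 13204/w(130) = 34033/4102 + 13204/(99/7) = 34033*(1/4102) + 13204*(7/99) = 34033/4102 + 92428/99 = 382508923/406098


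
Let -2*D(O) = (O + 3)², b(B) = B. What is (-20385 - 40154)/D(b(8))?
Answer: 121078/121 ≈ 1000.6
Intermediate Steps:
D(O) = -(3 + O)²/2 (D(O) = -(O + 3)²/2 = -(3 + O)²/2)
(-20385 - 40154)/D(b(8)) = (-20385 - 40154)/((-(3 + 8)²/2)) = -60539/((-½*11²)) = -60539/((-½*121)) = -60539/(-121/2) = -60539*(-2/121) = 121078/121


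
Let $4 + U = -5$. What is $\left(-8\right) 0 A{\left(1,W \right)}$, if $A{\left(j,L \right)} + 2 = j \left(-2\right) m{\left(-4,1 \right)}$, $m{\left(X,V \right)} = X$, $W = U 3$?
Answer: $0$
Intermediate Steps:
$U = -9$ ($U = -4 - 5 = -9$)
$W = -27$ ($W = \left(-9\right) 3 = -27$)
$A{\left(j,L \right)} = -2 + 8 j$ ($A{\left(j,L \right)} = -2 + j \left(-2\right) \left(-4\right) = -2 + - 2 j \left(-4\right) = -2 + 8 j$)
$\left(-8\right) 0 A{\left(1,W \right)} = \left(-8\right) 0 \left(-2 + 8 \cdot 1\right) = 0 \left(-2 + 8\right) = 0 \cdot 6 = 0$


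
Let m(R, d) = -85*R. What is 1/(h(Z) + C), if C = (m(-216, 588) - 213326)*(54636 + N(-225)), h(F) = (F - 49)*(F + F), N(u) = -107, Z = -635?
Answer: -1/10630432334 ≈ -9.4070e-11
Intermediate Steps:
h(F) = 2*F*(-49 + F) (h(F) = (-49 + F)*(2*F) = 2*F*(-49 + F))
C = -10631301014 (C = (-85*(-216) - 213326)*(54636 - 107) = (18360 - 213326)*54529 = -194966*54529 = -10631301014)
1/(h(Z) + C) = 1/(2*(-635)*(-49 - 635) - 10631301014) = 1/(2*(-635)*(-684) - 10631301014) = 1/(868680 - 10631301014) = 1/(-10630432334) = -1/10630432334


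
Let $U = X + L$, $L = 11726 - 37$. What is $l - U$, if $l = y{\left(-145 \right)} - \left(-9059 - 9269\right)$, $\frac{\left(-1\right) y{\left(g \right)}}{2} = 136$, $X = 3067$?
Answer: $3300$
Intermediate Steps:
$y{\left(g \right)} = -272$ ($y{\left(g \right)} = \left(-2\right) 136 = -272$)
$L = 11689$
$l = 18056$ ($l = -272 - \left(-9059 - 9269\right) = -272 - -18328 = -272 + 18328 = 18056$)
$U = 14756$ ($U = 3067 + 11689 = 14756$)
$l - U = 18056 - 14756 = 3300$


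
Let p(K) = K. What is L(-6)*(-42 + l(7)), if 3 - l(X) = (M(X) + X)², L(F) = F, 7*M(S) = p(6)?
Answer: 29616/49 ≈ 604.41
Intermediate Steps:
M(S) = 6/7 (M(S) = (⅐)*6 = 6/7)
l(X) = 3 - (6/7 + X)²
L(-6)*(-42 + l(7)) = -6*(-42 + (3 - (6 + 7*7)²/49)) = -6*(-42 + (3 - (6 + 49)²/49)) = -6*(-42 + (3 - 1/49*55²)) = -6*(-42 + (3 - 1/49*3025)) = -6*(-42 + (3 - 3025/49)) = -6*(-42 - 2878/49) = -6*(-4936/49) = 29616/49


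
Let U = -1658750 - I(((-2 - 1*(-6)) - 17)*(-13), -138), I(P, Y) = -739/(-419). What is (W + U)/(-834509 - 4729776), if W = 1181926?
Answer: 39957999/466287083 ≈ 0.085694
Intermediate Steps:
I(P, Y) = 739/419 (I(P, Y) = -739*(-1/419) = 739/419)
U = -695016989/419 (U = -1658750 - 1*739/419 = -1658750 - 739/419 = -695016989/419 ≈ -1.6588e+6)
(W + U)/(-834509 - 4729776) = (1181926 - 695016989/419)/(-834509 - 4729776) = -199789995/419/(-5564285) = -199789995/419*(-1/5564285) = 39957999/466287083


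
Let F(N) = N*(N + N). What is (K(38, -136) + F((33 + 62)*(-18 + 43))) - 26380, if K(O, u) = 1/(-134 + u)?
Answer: 3038814899/270 ≈ 1.1255e+7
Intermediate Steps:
F(N) = 2*N² (F(N) = N*(2*N) = 2*N²)
(K(38, -136) + F((33 + 62)*(-18 + 43))) - 26380 = (1/(-134 - 136) + 2*((33 + 62)*(-18 + 43))²) - 26380 = (1/(-270) + 2*(95*25)²) - 26380 = (-1/270 + 2*2375²) - 26380 = (-1/270 + 2*5640625) - 26380 = (-1/270 + 11281250) - 26380 = 3045937499/270 - 26380 = 3038814899/270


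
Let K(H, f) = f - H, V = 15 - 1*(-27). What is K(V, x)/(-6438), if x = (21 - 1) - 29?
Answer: 17/2146 ≈ 0.0079217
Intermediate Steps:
x = -9 (x = 20 - 29 = -9)
V = 42 (V = 15 + 27 = 42)
K(V, x)/(-6438) = (-9 - 1*42)/(-6438) = (-9 - 42)*(-1/6438) = -51*(-1/6438) = 17/2146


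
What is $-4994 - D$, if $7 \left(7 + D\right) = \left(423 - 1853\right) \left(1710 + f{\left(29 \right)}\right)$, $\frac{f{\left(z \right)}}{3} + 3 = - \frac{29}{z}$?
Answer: $\frac{2393231}{7} \approx 3.4189 \cdot 10^{5}$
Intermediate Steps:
$f{\left(z \right)} = -9 - \frac{87}{z}$ ($f{\left(z \right)} = -9 + 3 \left(- \frac{29}{z}\right) = -9 - \frac{87}{z}$)
$D = - \frac{2428189}{7}$ ($D = -7 + \frac{\left(423 - 1853\right) \left(1710 - \left(9 + \frac{87}{29}\right)\right)}{7} = -7 + \frac{\left(-1430\right) \left(1710 - 12\right)}{7} = -7 + \frac{\left(-1430\right) 1698}{7} = -7 + \frac{1}{7} \left(-2428140\right) = -7 - \frac{2428140}{7} = - \frac{2428189}{7} \approx -3.4688 \cdot 10^{5}$)
$-4994 - D = -4994 - - \frac{2428189}{7} = -4994 + \frac{2428189}{7} = \frac{2393231}{7}$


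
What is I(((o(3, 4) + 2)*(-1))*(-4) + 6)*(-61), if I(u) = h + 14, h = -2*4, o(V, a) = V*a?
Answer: -366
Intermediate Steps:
h = -8
I(u) = 6 (I(u) = -8 + 14 = 6)
I(((o(3, 4) + 2)*(-1))*(-4) + 6)*(-61) = 6*(-61) = -366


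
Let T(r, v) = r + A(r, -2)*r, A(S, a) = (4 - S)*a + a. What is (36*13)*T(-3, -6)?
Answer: 21060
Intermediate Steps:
A(S, a) = a + a*(4 - S) (A(S, a) = a*(4 - S) + a = a + a*(4 - S))
T(r, v) = r + r*(-10 + 2*r) (T(r, v) = r + (-2*(5 - r))*r = r + (-10 + 2*r)*r = r + r*(-10 + 2*r))
(36*13)*T(-3, -6) = (36*13)*(-3*(-9 + 2*(-3))) = 468*(-3*(-9 - 6)) = 468*(-3*(-15)) = 468*45 = 21060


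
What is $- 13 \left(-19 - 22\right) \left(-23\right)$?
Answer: $-12259$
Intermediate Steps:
$- 13 \left(-19 - 22\right) \left(-23\right) = \left(-13\right) \left(-41\right) \left(-23\right) = 533 \left(-23\right) = -12259$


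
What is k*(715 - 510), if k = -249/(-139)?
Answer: 51045/139 ≈ 367.23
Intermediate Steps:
k = 249/139 (k = -249*(-1/139) = 249/139 ≈ 1.7914)
k*(715 - 510) = 249*(715 - 510)/139 = (249/139)*205 = 51045/139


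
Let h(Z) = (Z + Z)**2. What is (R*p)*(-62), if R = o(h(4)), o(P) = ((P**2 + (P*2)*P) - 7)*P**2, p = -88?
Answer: 274453037056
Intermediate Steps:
h(Z) = 4*Z**2 (h(Z) = (2*Z)**2 = 4*Z**2)
o(P) = P**2*(-7 + 3*P**2) (o(P) = ((P**2 + (2*P)*P) - 7)*P**2 = ((P**2 + 2*P**2) - 7)*P**2 = (3*P**2 - 7)*P**2 = (-7 + 3*P**2)*P**2 = P**2*(-7 + 3*P**2))
R = 50302976 (R = (4*4**2)**2*(-7 + 3*(4*4**2)**2) = (4*16)**2*(-7 + 3*(4*16)**2) = 64**2*(-7 + 3*64**2) = 4096*(-7 + 3*4096) = 4096*(-7 + 12288) = 4096*12281 = 50302976)
(R*p)*(-62) = (50302976*(-88))*(-62) = -4426661888*(-62) = 274453037056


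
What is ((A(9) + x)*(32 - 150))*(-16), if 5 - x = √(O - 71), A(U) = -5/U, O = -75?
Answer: 75520/9 - 1888*I*√146 ≈ 8391.1 - 22813.0*I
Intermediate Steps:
x = 5 - I*√146 (x = 5 - √(-75 - 71) = 5 - √(-146) = 5 - I*√146 ≈ 5.0 - 12.083*I)
((A(9) + x)*(32 - 150))*(-16) = ((-5/9 + (5 - I*√146))*(32 - 150))*(-16) = ((-5*⅑ + (5 - I*√146))*(-118))*(-16) = ((-5/9 + (5 - I*√146))*(-118))*(-16) = ((40/9 - I*√146)*(-118))*(-16) = (-4720/9 + 118*I*√146)*(-16) = 75520/9 - 1888*I*√146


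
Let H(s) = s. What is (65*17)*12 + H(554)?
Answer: 13814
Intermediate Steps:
(65*17)*12 + H(554) = (65*17)*12 + 554 = 1105*12 + 554 = 13260 + 554 = 13814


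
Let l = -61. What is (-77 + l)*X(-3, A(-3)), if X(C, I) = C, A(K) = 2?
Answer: 414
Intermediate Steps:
(-77 + l)*X(-3, A(-3)) = (-77 - 61)*(-3) = -138*(-3) = 414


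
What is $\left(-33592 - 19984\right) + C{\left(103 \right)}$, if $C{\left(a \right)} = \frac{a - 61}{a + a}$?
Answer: $- \frac{5518307}{103} \approx -53576.0$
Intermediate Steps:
$C{\left(a \right)} = \frac{-61 + a}{2 a}$
$\left(-33592 - 19984\right) + C{\left(103 \right)} = \left(-33592 - 19984\right) + \frac{-61 + 103}{2 \cdot 103} = -53576 + \frac{1}{2} \cdot \frac{1}{103} \cdot 42 = -53576 + \frac{21}{103} = - \frac{5518307}{103}$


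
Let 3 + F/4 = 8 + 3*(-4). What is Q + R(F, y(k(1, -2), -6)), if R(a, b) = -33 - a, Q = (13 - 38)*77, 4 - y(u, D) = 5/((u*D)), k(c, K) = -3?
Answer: -1930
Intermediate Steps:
F = -28 (F = -12 + 4*(8 + 3*(-4)) = -12 + 4*(8 - 12) = -12 + 4*(-4) = -12 - 16 = -28)
y(u, D) = 4 - 5/(D*u) (y(u, D) = 4 - 5/(u*D) = 4 - 5/(D*u))
Q = -1925 (Q = -25*77 = -1925)
Q + R(F, y(k(1, -2), -6)) = -1925 + (-33 - 1*(-28)) = -1925 + (-33 + 28) = -1925 - 5 = -1930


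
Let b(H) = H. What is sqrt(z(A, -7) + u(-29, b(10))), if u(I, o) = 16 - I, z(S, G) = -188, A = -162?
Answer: I*sqrt(143) ≈ 11.958*I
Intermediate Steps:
sqrt(z(A, -7) + u(-29, b(10))) = sqrt(-188 + (16 - 1*(-29))) = sqrt(-188 + (16 + 29)) = sqrt(-188 + 45) = sqrt(-143) = I*sqrt(143)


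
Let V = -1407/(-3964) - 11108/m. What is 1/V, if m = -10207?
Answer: 40460548/58393361 ≈ 0.69290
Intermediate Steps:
V = 58393361/40460548 (V = -1407/(-3964) - 11108/(-10207) = -1407*(-1/3964) - 11108*(-1/10207) = 1407/3964 + 11108/10207 = 58393361/40460548 ≈ 1.4432)
1/V = 1/(58393361/40460548) = 40460548/58393361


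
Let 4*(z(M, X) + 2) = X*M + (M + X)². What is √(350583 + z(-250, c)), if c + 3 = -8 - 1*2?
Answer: √1474743/2 ≈ 607.20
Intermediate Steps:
c = -13 (c = -3 + (-8 - 1*2) = -3 + (-8 - 2) = -3 - 10 = -13)
z(M, X) = -2 + (M + X)²/4 + M*X/4 (z(M, X) = -2 + (X*M + (M + X)²)/4 = -2 + (M*X + (M + X)²)/4 = -2 + ((M + X)² + M*X)/4 = -2 + ((M + X)²/4 + M*X/4) = -2 + (M + X)²/4 + M*X/4)
√(350583 + z(-250, c)) = √(350583 + (-2 + (-250 - 13)²/4 + (¼)*(-250)*(-13))) = √(350583 + (-2 + (¼)*(-263)² + 1625/2)) = √(350583 + (-2 + (¼)*69169 + 1625/2)) = √(350583 + (-2 + 69169/4 + 1625/2)) = √(350583 + 72411/4) = √(1474743/4) = √1474743/2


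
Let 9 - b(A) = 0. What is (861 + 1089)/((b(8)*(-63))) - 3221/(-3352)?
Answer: -1570031/633528 ≈ -2.4782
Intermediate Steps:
b(A) = 9 (b(A) = 9 - 1*0 = 9 + 0 = 9)
(861 + 1089)/((b(8)*(-63))) - 3221/(-3352) = (861 + 1089)/((9*(-63))) - 3221/(-3352) = 1950/(-567) - 3221*(-1/3352) = 1950*(-1/567) + 3221/3352 = -650/189 + 3221/3352 = -1570031/633528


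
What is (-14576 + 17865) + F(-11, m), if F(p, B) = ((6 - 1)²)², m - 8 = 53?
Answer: 3914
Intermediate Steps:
m = 61 (m = 8 + 53 = 61)
F(p, B) = 625 (F(p, B) = (5²)² = 25² = 625)
(-14576 + 17865) + F(-11, m) = (-14576 + 17865) + 625 = 3289 + 625 = 3914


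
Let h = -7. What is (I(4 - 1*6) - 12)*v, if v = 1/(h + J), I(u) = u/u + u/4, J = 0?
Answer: 23/14 ≈ 1.6429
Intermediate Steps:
I(u) = 1 + u/4 (I(u) = 1 + u*(¼) = 1 + u/4)
v = -⅐ (v = 1/(-7 + 0) = 1/(-7) = -⅐ ≈ -0.14286)
(I(4 - 1*6) - 12)*v = ((1 + (4 - 1*6)/4) - 12)*(-⅐) = ((1 + (4 - 6)/4) - 12)*(-⅐) = ((1 + (¼)*(-2)) - 12)*(-⅐) = ((1 - ½) - 12)*(-⅐) = (½ - 12)*(-⅐) = -23/2*(-⅐) = 23/14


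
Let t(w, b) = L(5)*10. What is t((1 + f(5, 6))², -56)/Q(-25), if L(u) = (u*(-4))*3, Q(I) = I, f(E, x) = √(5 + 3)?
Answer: 24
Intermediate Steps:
f(E, x) = 2*√2 (f(E, x) = √8 = 2*√2)
L(u) = -12*u (L(u) = -4*u*3 = -12*u)
t(w, b) = -600 (t(w, b) = -12*5*10 = -60*10 = -600)
t((1 + f(5, 6))², -56)/Q(-25) = -600/(-25) = -600*(-1/25) = 24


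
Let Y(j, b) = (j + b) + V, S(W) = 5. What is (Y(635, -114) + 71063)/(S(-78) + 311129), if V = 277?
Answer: 71861/311134 ≈ 0.23096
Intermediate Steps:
Y(j, b) = 277 + b + j (Y(j, b) = (j + b) + 277 = (b + j) + 277 = 277 + b + j)
(Y(635, -114) + 71063)/(S(-78) + 311129) = ((277 - 114 + 635) + 71063)/(5 + 311129) = (798 + 71063)/311134 = 71861*(1/311134) = 71861/311134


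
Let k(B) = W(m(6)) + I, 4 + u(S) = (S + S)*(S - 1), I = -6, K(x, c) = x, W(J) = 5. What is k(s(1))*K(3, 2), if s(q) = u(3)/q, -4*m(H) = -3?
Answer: -3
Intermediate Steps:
m(H) = ¾ (m(H) = -¼*(-3) = ¾)
u(S) = -4 + 2*S*(-1 + S) (u(S) = -4 + (S + S)*(S - 1) = -4 + (2*S)*(-1 + S) = -4 + 2*S*(-1 + S))
s(q) = 8/q (s(q) = (-4 - 2*3 + 2*3²)/q = (-4 - 6 + 2*9)/q = (-4 - 6 + 18)/q = 8/q)
k(B) = -1 (k(B) = 5 - 6 = -1)
k(s(1))*K(3, 2) = -1*3 = -3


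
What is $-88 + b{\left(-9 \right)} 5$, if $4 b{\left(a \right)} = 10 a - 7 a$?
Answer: $- \frac{487}{4} \approx -121.75$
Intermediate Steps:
$b{\left(a \right)} = \frac{3 a}{4}$ ($b{\left(a \right)} = \frac{10 a - 7 a}{4} = \frac{3 a}{4}$)
$-88 + b{\left(-9 \right)} 5 = -88 + \frac{3}{4} \left(-9\right) 5 = -88 - \frac{135}{4} = - \frac{487}{4}$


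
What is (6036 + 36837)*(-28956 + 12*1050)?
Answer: -701230788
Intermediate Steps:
(6036 + 36837)*(-28956 + 12*1050) = 42873*(-28956 + 12600) = 42873*(-16356) = -701230788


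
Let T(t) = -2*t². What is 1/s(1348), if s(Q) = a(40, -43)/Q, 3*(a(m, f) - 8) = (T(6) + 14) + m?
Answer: 674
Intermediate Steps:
a(m, f) = -34/3 + m/3 (a(m, f) = 8 + ((-2*6² + 14) + m)/3 = 8 + ((-2*36 + 14) + m)/3 = 8 + ((-72 + 14) + m)/3 = 8 + (-58 + m)/3 = 8 + (-58/3 + m/3) = -34/3 + m/3)
s(Q) = 2/Q (s(Q) = (-34/3 + (⅓)*40)/Q = (-34/3 + 40/3)/Q = 2/Q)
1/s(1348) = 1/(2/1348) = 1/(2*(1/1348)) = 1/(1/674) = 674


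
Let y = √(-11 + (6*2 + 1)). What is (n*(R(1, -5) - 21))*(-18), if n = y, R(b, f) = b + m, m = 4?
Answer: 288*√2 ≈ 407.29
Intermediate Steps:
R(b, f) = 4 + b (R(b, f) = b + 4 = 4 + b)
y = √2 (y = √(-11 + (12 + 1)) = √(-11 + 13) = √2 ≈ 1.4142)
n = √2 ≈ 1.4142
(n*(R(1, -5) - 21))*(-18) = (√2*((4 + 1) - 21))*(-18) = (√2*(5 - 21))*(-18) = (√2*(-16))*(-18) = -16*√2*(-18) = 288*√2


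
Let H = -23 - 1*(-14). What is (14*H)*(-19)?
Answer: 2394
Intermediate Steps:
H = -9 (H = -23 + 14 = -9)
(14*H)*(-19) = (14*(-9))*(-19) = -126*(-19) = 2394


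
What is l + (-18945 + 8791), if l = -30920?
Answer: -41074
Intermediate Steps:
l + (-18945 + 8791) = -30920 + (-18945 + 8791) = -30920 - 10154 = -41074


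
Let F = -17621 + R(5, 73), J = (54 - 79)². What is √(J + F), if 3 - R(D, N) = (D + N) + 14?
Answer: I*√17085 ≈ 130.71*I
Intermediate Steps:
R(D, N) = -11 - D - N (R(D, N) = 3 - ((D + N) + 14) = 3 - (14 + D + N) = 3 + (-14 - D - N) = -11 - D - N)
J = 625 (J = (-25)² = 625)
F = -17710 (F = -17621 + (-11 - 1*5 - 1*73) = -17621 + (-11 - 5 - 73) = -17621 - 89 = -17710)
√(J + F) = √(625 - 17710) = √(-17085) = I*√17085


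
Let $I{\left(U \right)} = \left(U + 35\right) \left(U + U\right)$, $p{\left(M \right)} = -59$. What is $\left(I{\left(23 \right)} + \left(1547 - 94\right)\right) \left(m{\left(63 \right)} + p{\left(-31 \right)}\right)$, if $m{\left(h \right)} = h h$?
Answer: $16113110$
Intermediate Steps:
$m{\left(h \right)} = h^{2}$
$I{\left(U \right)} = 2 U \left(35 + U\right)$ ($I{\left(U \right)} = \left(35 + U\right) 2 U = 2 U \left(35 + U\right)$)
$\left(I{\left(23 \right)} + \left(1547 - 94\right)\right) \left(m{\left(63 \right)} + p{\left(-31 \right)}\right) = \left(2 \cdot 23 \left(35 + 23\right) + \left(1547 - 94\right)\right) \left(63^{2} - 59\right) = \left(2 \cdot 23 \cdot 58 + \left(1547 - 94\right)\right) \left(3969 - 59\right) = \left(2668 + 1453\right) 3910 = 4121 \cdot 3910 = 16113110$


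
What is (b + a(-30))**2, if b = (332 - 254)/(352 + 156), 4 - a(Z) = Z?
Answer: 75255625/64516 ≈ 1166.5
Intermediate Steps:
a(Z) = 4 - Z
b = 39/254 (b = 78/508 = 78*(1/508) = 39/254 ≈ 0.15354)
(b + a(-30))**2 = (39/254 + (4 - 1*(-30)))**2 = (39/254 + (4 + 30))**2 = (39/254 + 34)**2 = (8675/254)**2 = 75255625/64516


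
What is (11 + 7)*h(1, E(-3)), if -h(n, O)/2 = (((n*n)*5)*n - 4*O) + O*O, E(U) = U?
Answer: -936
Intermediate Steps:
h(n, O) = -10*n³ - 2*O² + 8*O (h(n, O) = -2*((((n*n)*5)*n - 4*O) + O*O) = -2*(((n²*5)*n - 4*O) + O²) = -2*(((5*n²)*n - 4*O) + O²) = -2*((5*n³ - 4*O) + O²) = -2*((-4*O + 5*n³) + O²) = -2*(O² - 4*O + 5*n³) = -10*n³ - 2*O² + 8*O)
(11 + 7)*h(1, E(-3)) = (11 + 7)*(-10*1³ - 2*(-3)² + 8*(-3)) = 18*(-10*1 - 2*9 - 24) = 18*(-10 - 18 - 24) = 18*(-52) = -936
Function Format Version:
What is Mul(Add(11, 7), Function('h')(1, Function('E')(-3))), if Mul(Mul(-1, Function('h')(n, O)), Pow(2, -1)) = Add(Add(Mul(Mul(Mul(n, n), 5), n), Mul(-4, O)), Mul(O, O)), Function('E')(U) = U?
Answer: -936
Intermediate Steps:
Function('h')(n, O) = Add(Mul(-10, Pow(n, 3)), Mul(-2, Pow(O, 2)), Mul(8, O)) (Function('h')(n, O) = Mul(-2, Add(Add(Mul(Mul(Mul(n, n), 5), n), Mul(-4, O)), Mul(O, O))) = Mul(-2, Add(Add(Mul(Mul(Pow(n, 2), 5), n), Mul(-4, O)), Pow(O, 2))) = Mul(-2, Add(Add(Mul(Mul(5, Pow(n, 2)), n), Mul(-4, O)), Pow(O, 2))) = Mul(-2, Add(Add(Mul(5, Pow(n, 3)), Mul(-4, O)), Pow(O, 2))) = Mul(-2, Add(Add(Mul(-4, O), Mul(5, Pow(n, 3))), Pow(O, 2))) = Mul(-2, Add(Pow(O, 2), Mul(-4, O), Mul(5, Pow(n, 3)))) = Add(Mul(-10, Pow(n, 3)), Mul(-2, Pow(O, 2)), Mul(8, O)))
Mul(Add(11, 7), Function('h')(1, Function('E')(-3))) = Mul(Add(11, 7), Add(Mul(-10, Pow(1, 3)), Mul(-2, Pow(-3, 2)), Mul(8, -3))) = Mul(18, Add(Mul(-10, 1), Mul(-2, 9), -24)) = Mul(18, Add(-10, -18, -24)) = Mul(18, -52) = -936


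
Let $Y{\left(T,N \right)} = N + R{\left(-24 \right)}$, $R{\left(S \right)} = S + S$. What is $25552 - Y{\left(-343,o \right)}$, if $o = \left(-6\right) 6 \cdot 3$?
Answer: $25708$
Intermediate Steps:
$R{\left(S \right)} = 2 S$
$o = -108$ ($o = \left(-36\right) 3 = -108$)
$Y{\left(T,N \right)} = -48 + N$ ($Y{\left(T,N \right)} = N + 2 \left(-24\right) = N - 48 = -48 + N$)
$25552 - Y{\left(-343,o \right)} = 25552 - \left(-48 - 108\right) = 25552 - -156 = 25552 + 156 = 25708$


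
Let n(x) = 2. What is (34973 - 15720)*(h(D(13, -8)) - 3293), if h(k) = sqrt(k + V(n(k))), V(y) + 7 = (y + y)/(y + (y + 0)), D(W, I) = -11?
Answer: -63400129 + 19253*I*sqrt(17) ≈ -6.34e+7 + 79382.0*I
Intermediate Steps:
V(y) = -6 (V(y) = -7 + (y + y)/(y + (y + 0)) = -7 + (2*y)/(y + y) = -7 + (2*y)/((2*y)) = -7 + (2*y)*(1/(2*y)) = -7 + 1 = -6)
h(k) = sqrt(-6 + k) (h(k) = sqrt(k - 6) = sqrt(-6 + k))
(34973 - 15720)*(h(D(13, -8)) - 3293) = (34973 - 15720)*(sqrt(-6 - 11) - 3293) = 19253*(sqrt(-17) - 3293) = 19253*(I*sqrt(17) - 3293) = 19253*(-3293 + I*sqrt(17)) = -63400129 + 19253*I*sqrt(17)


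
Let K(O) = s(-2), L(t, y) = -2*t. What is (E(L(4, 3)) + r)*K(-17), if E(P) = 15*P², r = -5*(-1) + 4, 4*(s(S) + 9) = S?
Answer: -18411/2 ≈ -9205.5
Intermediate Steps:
s(S) = -9 + S/4
K(O) = -19/2 (K(O) = -9 + (¼)*(-2) = -9 - ½ = -19/2)
r = 9 (r = 5 + 4 = 9)
(E(L(4, 3)) + r)*K(-17) = (15*(-2*4)² + 9)*(-19/2) = (15*(-8)² + 9)*(-19/2) = (15*64 + 9)*(-19/2) = (960 + 9)*(-19/2) = 969*(-19/2) = -18411/2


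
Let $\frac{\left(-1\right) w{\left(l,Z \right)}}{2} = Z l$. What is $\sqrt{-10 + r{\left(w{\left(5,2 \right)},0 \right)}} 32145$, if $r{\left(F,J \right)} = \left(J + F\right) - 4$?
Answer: $32145 i \sqrt{34} \approx 1.8744 \cdot 10^{5} i$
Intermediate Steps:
$w{\left(l,Z \right)} = - 2 Z l$
$r{\left(F,J \right)} = -4 + F + J$ ($r{\left(F,J \right)} = \left(F + J\right) - 4 = -4 + F + J$)
$\sqrt{-10 + r{\left(w{\left(5,2 \right)},0 \right)}} 32145 = \sqrt{-10 - \left(4 + 4 \cdot 5\right)} 32145 = \sqrt{-10 - 24} \cdot 32145 = \sqrt{-34} \cdot 32145 = i \sqrt{34} \cdot 32145 = 32145 i \sqrt{34}$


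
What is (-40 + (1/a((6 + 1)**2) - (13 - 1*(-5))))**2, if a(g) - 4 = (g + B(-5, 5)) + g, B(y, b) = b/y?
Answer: 34304449/10201 ≈ 3362.9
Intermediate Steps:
a(g) = 3 + 2*g (a(g) = 4 + ((g + 5/(-5)) + g) = 4 + ((g + 5*(-1/5)) + g) = 4 + ((g - 1) + g) = 4 + ((-1 + g) + g) = 4 + (-1 + 2*g) = 3 + 2*g)
(-40 + (1/a((6 + 1)**2) - (13 - 1*(-5))))**2 = (-40 + (1/(3 + 2*(6 + 1)**2) - (13 - 1*(-5))))**2 = (-40 + (1/(3 + 2*7**2) - (13 + 5)))**2 = (-40 + (1/(3 + 2*49) - 1*18))**2 = (-40 + (1/(3 + 98) - 18))**2 = (-40 + (1/101 - 18))**2 = (-40 - 1817/101)**2 = (-5857/101)**2 = 34304449/10201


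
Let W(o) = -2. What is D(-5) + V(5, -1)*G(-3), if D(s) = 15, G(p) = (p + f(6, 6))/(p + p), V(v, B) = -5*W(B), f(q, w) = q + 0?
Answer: 10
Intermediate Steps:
f(q, w) = q
V(v, B) = 10 (V(v, B) = -5*(-2) = 10)
G(p) = (6 + p)/(2*p) (G(p) = (p + 6)/(p + p) = (6 + p)/((2*p)) = (6 + p)*(1/(2*p)) = (6 + p)/(2*p))
D(-5) + V(5, -1)*G(-3) = 15 + 10*((1/2)*(6 - 3)/(-3)) = 15 + 10*((1/2)*(-1/3)*3) = 15 + 10*(-1/2) = 15 - 5 = 10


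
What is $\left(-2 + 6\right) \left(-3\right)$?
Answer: $-12$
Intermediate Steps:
$\left(-2 + 6\right) \left(-3\right) = 4 \left(-3\right) = -12$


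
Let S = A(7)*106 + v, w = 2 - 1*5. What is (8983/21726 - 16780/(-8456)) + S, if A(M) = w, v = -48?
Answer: -4174949248/11482191 ≈ -363.60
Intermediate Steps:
w = -3 (w = 2 - 5 = -3)
A(M) = -3
S = -366 (S = -3*106 - 48 = -318 - 48 = -366)
(8983/21726 - 16780/(-8456)) + S = (8983/21726 - 16780/(-8456)) - 366 = (8983*(1/21726) - 16780*(-1/8456)) - 366 = (8983/21726 + 4195/2114) - 366 = 27532658/11482191 - 366 = -4174949248/11482191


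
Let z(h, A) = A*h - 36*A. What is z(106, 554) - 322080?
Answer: -283300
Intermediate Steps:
z(h, A) = -36*A + A*h
z(106, 554) - 322080 = 554*(-36 + 106) - 322080 = 554*70 - 322080 = 38780 - 322080 = -283300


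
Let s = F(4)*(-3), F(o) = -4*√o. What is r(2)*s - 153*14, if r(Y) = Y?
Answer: -2094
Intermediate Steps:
s = 24 (s = -4*√4*(-3) = -4*2*(-3) = -8*(-3) = 24)
r(2)*s - 153*14 = 2*24 - 153*14 = 48 - 1*2142 = 48 - 2142 = -2094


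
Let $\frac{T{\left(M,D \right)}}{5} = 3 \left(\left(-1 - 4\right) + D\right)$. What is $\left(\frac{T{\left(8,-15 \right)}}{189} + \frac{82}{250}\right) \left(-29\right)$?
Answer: $\frac{287593}{7875} \approx 36.52$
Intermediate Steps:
$T{\left(M,D \right)} = -75 + 15 D$ ($T{\left(M,D \right)} = 5 \cdot 3 \left(\left(-1 - 4\right) + D\right) = 5 \cdot 3 \left(-5 + D\right) = 5 \left(-15 + 3 D\right) = -75 + 15 D$)
$\left(\frac{T{\left(8,-15 \right)}}{189} + \frac{82}{250}\right) \left(-29\right) = \left(\frac{-75 + 15 \left(-15\right)}{189} + \frac{82}{250}\right) \left(-29\right) = \left(\left(-75 - 225\right) \frac{1}{189} + 82 \cdot \frac{1}{250}\right) \left(-29\right) = \left(\left(-300\right) \frac{1}{189} + \frac{41}{125}\right) \left(-29\right) = \left(- \frac{100}{63} + \frac{41}{125}\right) \left(-29\right) = \left(- \frac{9917}{7875}\right) \left(-29\right) = \frac{287593}{7875}$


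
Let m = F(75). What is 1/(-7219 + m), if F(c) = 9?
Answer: -1/7210 ≈ -0.00013870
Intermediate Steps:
m = 9
1/(-7219 + m) = 1/(-7219 + 9) = 1/(-7210) = -1/7210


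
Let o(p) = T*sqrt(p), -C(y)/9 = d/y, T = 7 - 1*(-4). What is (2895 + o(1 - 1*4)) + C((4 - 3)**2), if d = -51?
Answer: 3354 + 11*I*sqrt(3) ≈ 3354.0 + 19.053*I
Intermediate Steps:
T = 11 (T = 7 + 4 = 11)
C(y) = 459/y (C(y) = -(-459)/y = 459/y)
o(p) = 11*sqrt(p)
(2895 + o(1 - 1*4)) + C((4 - 3)**2) = (2895 + 11*sqrt(1 - 1*4)) + 459/((4 - 3)**2) = (2895 + 11*sqrt(1 - 4)) + 459/(1**2) = (2895 + 11*sqrt(-3)) + 459/1 = (2895 + 11*(I*sqrt(3))) + 459*1 = (2895 + 11*I*sqrt(3)) + 459 = 3354 + 11*I*sqrt(3)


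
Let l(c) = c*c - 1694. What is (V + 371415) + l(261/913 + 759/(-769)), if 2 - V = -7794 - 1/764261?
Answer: 142224040189132494301846/376734968211999749 ≈ 3.7752e+5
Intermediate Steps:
l(c) = -1694 + c² (l(c) = c² - 1694 = -1694 + c²)
V = 5958178757/764261 (V = 2 - (-7794 - 1/764261) = 2 - 1*(-5956650235/764261) = 2 + 5956650235/764261 = 5958178757/764261 ≈ 7796.0)
(V + 371415) + l(261/913 + 759/(-769)) = (5958178757/764261 + 371415) + (-1694 + (261/913 + 759/(-769))²) = 289816178072/764261 + (-1694 + (261*(1/913) + 759*(-1/769))²) = 289816178072/764261 + (-1694 + (261/913 - 759/769)²) = 289816178072/764261 + (-1694 + (-492258/702097)²) = 289816178072/764261 + (-1694 + 242317938564/492940197409) = 289816178072/764261 - 834798376472282/492940197409 = 142224040189132494301846/376734968211999749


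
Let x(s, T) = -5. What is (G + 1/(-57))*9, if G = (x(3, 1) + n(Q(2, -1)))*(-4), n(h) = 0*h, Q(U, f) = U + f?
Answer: 3417/19 ≈ 179.84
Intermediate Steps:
n(h) = 0
G = 20 (G = (-5 + 0)*(-4) = -5*(-4) = 20)
(G + 1/(-57))*9 = (20 + 1/(-57))*9 = (20 - 1/57)*9 = (1139/57)*9 = 3417/19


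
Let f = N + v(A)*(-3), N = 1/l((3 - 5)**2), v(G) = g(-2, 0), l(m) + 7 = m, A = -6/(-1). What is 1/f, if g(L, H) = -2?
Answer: 3/17 ≈ 0.17647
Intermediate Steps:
A = 6 (A = -6*(-1) = 6)
l(m) = -7 + m
v(G) = -2
N = -1/3 (N = 1/(-7 + (3 - 5)**2) = 1/(-7 + (-2)**2) = 1/(-7 + 4) = 1/(-3) = -1/3 ≈ -0.33333)
f = 17/3 (f = -1/3 - 2*(-3) = -1/3 + 6 = 17/3 ≈ 5.6667)
1/f = 1/(17/3) = 3/17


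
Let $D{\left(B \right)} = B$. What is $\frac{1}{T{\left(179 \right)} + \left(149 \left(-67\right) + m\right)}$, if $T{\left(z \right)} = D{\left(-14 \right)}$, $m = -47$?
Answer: $- \frac{1}{10044} \approx -9.9562 \cdot 10^{-5}$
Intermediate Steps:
$T{\left(z \right)} = -14$
$\frac{1}{T{\left(179 \right)} + \left(149 \left(-67\right) + m\right)} = \frac{1}{-14 + \left(149 \left(-67\right) - 47\right)} = \frac{1}{-14 - 10030} = \frac{1}{-10044} = - \frac{1}{10044}$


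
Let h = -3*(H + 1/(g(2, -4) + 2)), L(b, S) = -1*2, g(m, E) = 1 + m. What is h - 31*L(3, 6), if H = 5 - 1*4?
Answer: 292/5 ≈ 58.400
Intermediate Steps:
H = 1 (H = 5 - 4 = 1)
L(b, S) = -2
h = -18/5 (h = -3*(1 + 1/((1 + 2) + 2)) = -3*(1 + 1/(3 + 2)) = -3*(1 + 1/5) = -3*(1 + ⅕) = -3*6/5 = -18/5 ≈ -3.6000)
h - 31*L(3, 6) = -18/5 - 31*(-2) = -18/5 + 62 = 292/5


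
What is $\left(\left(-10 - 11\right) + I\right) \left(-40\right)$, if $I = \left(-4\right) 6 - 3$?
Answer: $1920$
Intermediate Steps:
$I = -27$ ($I = -24 - 3 = -27$)
$\left(\left(-10 - 11\right) + I\right) \left(-40\right) = \left(\left(-10 - 11\right) - 27\right) \left(-40\right) = \left(-21 - 27\right) \left(-40\right) = \left(-48\right) \left(-40\right) = 1920$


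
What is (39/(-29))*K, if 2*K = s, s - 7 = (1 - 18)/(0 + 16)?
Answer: -3705/928 ≈ -3.9925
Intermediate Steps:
s = 95/16 (s = 7 + (1 - 18)/(0 + 16) = 7 - 17/16 = 95/16 ≈ 5.9375)
K = 95/32 (K = (½)*(95/16) = 95/32 ≈ 2.9688)
(39/(-29))*K = (39/(-29))*(95/32) = (39*(-1/29))*(95/32) = -39/29*95/32 = -3705/928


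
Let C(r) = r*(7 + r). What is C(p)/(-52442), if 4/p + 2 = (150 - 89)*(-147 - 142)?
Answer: 246826/8150854513581 ≈ 3.0282e-8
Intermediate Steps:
p = -4/17631 (p = 4/(-2 + (150 - 89)*(-147 - 142)) = 4/(-2 + 61*(-289)) = 4/(-2 - 17629) = 4/(-17631) = 4*(-1/17631) = -4/17631 ≈ -0.00022687)
C(p)/(-52442) = -4*(7 - 4/17631)/17631/(-52442) = -4/17631*123413/17631*(-1/52442) = -493652/310852161*(-1/52442) = 246826/8150854513581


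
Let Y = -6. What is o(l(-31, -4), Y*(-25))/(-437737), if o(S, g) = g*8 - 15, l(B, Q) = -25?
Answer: -1185/437737 ≈ -0.0027071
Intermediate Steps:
o(S, g) = -15 + 8*g (o(S, g) = 8*g - 15 = -15 + 8*g)
o(l(-31, -4), Y*(-25))/(-437737) = (-15 + 8*(-6*(-25)))/(-437737) = (-15 + 8*150)*(-1/437737) = (-15 + 1200)*(-1/437737) = 1185*(-1/437737) = -1185/437737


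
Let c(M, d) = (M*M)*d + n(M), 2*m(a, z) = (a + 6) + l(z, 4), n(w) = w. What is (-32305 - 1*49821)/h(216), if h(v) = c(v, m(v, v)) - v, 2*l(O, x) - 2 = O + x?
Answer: -41063/3884112 ≈ -0.010572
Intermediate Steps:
l(O, x) = 1 + O/2 + x/2 (l(O, x) = 1 + (O + x)/2 = 1 + (O/2 + x/2) = 1 + O/2 + x/2)
m(a, z) = 9/2 + a/2 + z/4 (m(a, z) = ((a + 6) + (1 + z/2 + (½)*4))/2 = ((6 + a) + (1 + z/2 + 2))/2 = ((6 + a) + (3 + z/2))/2 = (9 + a + z/2)/2 = 9/2 + a/2 + z/4)
c(M, d) = M + d*M² (c(M, d) = (M*M)*d + M = M²*d + M = d*M² + M = M + d*M²)
h(v) = -v + v*(1 + v*(9/2 + 3*v/4)) (h(v) = v*(1 + v*(9/2 + v/2 + v/4)) - v = v*(1 + v*(9/2 + 3*v/4)) - v = -v + v*(1 + v*(9/2 + 3*v/4)))
(-32305 - 1*49821)/h(216) = (-32305 - 1*49821)/(((¾)*216²*(6 + 216))) = (-32305 - 49821)/(((¾)*46656*222)) = -82126/7768224 = -82126*1/7768224 = -41063/3884112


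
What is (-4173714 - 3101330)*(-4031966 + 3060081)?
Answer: 7070506137940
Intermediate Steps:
(-4173714 - 3101330)*(-4031966 + 3060081) = -7275044*(-971885) = 7070506137940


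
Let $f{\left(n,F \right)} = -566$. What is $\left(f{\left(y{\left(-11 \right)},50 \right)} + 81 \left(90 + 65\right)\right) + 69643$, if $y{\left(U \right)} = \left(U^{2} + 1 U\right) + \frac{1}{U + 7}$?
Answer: $81632$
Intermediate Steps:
$y{\left(U \right)} = U + U^{2} + \frac{1}{7 + U}$ ($y{\left(U \right)} = \left(U^{2} + U\right) + \frac{1}{7 + U} = \left(U + U^{2}\right) + \frac{1}{7 + U} = U + U^{2} + \frac{1}{7 + U}$)
$\left(f{\left(y{\left(-11 \right)},50 \right)} + 81 \left(90 + 65\right)\right) + 69643 = \left(-566 + 81 \left(90 + 65\right)\right) + 69643 = \left(-566 + 81 \cdot 155\right) + 69643 = \left(-566 + 12555\right) + 69643 = 11989 + 69643 = 81632$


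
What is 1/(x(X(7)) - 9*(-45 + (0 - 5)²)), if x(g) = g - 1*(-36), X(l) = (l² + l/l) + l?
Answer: 1/273 ≈ 0.0036630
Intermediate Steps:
X(l) = 1 + l + l² (X(l) = (l² + 1) + l = (1 + l²) + l = 1 + l + l²)
x(g) = 36 + g (x(g) = g + 36 = 36 + g)
1/(x(X(7)) - 9*(-45 + (0 - 5)²)) = 1/((36 + (1 + 7 + 7²)) - 9*(-45 + (0 - 5)²)) = 1/((36 + (1 + 7 + 49)) - 9*(-45 + (-5)²)) = 1/((36 + 57) - 9*(-45 + 25)) = 1/(93 - 9*(-20)) = 1/(93 + 180) = 1/273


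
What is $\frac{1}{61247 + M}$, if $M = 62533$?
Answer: $\frac{1}{123780} \approx 8.0788 \cdot 10^{-6}$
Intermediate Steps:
$\frac{1}{61247 + M} = \frac{1}{61247 + 62533} = \frac{1}{123780}$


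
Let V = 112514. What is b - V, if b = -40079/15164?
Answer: -1706202375/15164 ≈ -1.1252e+5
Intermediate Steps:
b = -40079/15164 (b = -40079*1/15164 = -40079/15164 ≈ -2.6430)
b - V = -40079/15164 - 1*112514 = -40079/15164 - 112514 = -1706202375/15164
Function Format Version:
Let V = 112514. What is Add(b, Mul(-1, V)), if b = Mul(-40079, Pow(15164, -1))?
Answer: Rational(-1706202375, 15164) ≈ -1.1252e+5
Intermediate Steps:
b = Rational(-40079, 15164) (b = Mul(-40079, Rational(1, 15164)) = Rational(-40079, 15164) ≈ -2.6430)
Add(b, Mul(-1, V)) = Add(Rational(-40079, 15164), Mul(-1, 112514)) = Add(Rational(-40079, 15164), -112514) = Rational(-1706202375, 15164)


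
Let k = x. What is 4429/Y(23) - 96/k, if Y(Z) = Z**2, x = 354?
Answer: 252847/31211 ≈ 8.1012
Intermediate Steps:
k = 354
4429/Y(23) - 96/k = 4429/(23**2) - 96/354 = 4429/529 - 96*1/354 = 4429*(1/529) - 16/59 = 4429/529 - 16/59 = 252847/31211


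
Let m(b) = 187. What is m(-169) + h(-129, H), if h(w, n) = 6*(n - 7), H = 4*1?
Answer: 169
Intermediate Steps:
H = 4
h(w, n) = -42 + 6*n (h(w, n) = 6*(-7 + n) = -42 + 6*n)
m(-169) + h(-129, H) = 187 + (-42 + 6*4) = 187 + (-42 + 24) = 187 - 18 = 169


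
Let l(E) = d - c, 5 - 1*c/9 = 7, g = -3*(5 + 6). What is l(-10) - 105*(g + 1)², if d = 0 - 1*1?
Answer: -107503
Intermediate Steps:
d = -1 (d = 0 - 1 = -1)
g = -33 (g = -3*11 = -33)
c = -18 (c = 45 - 9*7 = 45 - 63 = -18)
l(E) = 17 (l(E) = -1 - 1*(-18) = -1 + 18 = 17)
l(-10) - 105*(g + 1)² = 17 - 105*(-33 + 1)² = 17 - 105*(-32)² = 17 - 105*1024 = 17 - 107520 = -107503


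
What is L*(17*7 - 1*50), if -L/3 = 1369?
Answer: -283383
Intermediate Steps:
L = -4107 (L = -3*1369 = -4107)
L*(17*7 - 1*50) = -4107*(17*7 - 1*50) = -4107*(119 - 50) = -4107*69 = -283383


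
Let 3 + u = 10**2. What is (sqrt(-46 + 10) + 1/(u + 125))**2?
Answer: -1774223/49284 + 2*I/37 ≈ -36.0 + 0.054054*I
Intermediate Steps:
u = 97 (u = -3 + 10**2 = -3 + 100 = 97)
(sqrt(-46 + 10) + 1/(u + 125))**2 = (sqrt(-46 + 10) + 1/(97 + 125))**2 = (sqrt(-36) + 1/222)**2 = (6*I + 1/222)**2 = (1/222 + 6*I)**2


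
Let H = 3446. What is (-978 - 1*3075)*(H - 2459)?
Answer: -4000311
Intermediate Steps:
(-978 - 1*3075)*(H - 2459) = (-978 - 1*3075)*(3446 - 2459) = (-978 - 3075)*987 = -4053*987 = -4000311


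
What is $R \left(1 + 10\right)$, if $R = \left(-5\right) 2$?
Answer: $-110$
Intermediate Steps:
$R = -10$
$R \left(1 + 10\right) = - 10 \left(1 + 10\right) = \left(-10\right) 11 = -110$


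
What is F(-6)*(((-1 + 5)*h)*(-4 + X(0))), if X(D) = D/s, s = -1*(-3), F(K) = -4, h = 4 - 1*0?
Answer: 256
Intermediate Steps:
h = 4 (h = 4 + 0 = 4)
s = 3
X(D) = D/3
F(-6)*(((-1 + 5)*h)*(-4 + X(0))) = -4*(-1 + 5)*4*(-4 + (⅓)*0) = -4*4*4*(-4 + 0) = -64*(-4) = -4*(-64) = 256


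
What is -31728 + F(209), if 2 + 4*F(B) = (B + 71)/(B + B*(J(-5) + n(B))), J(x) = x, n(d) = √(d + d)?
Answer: -2665764833/84018 + 35*√418/42009 ≈ -31728.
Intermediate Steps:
n(d) = √2*√d (n(d) = √(2*d) = √2*√d)
F(B) = -½ + (71 + B)/(4*(B + B*(-5 + √2*√B))) (F(B) = -½ + ((B + 71)/(B + B*(-5 + √2*√B)))/4 = -½ + ((71 + B)/(B + B*(-5 + √2*√B)))/4 = -½ + (71 + B)/(4*(B + B*(-5 + √2*√B))))
-31728 + F(209) = -31728 + (¼)*(71 + 9*209 - 2*√2*209^(3/2))/(209*(-4 + √2*√209)) = -31728 + (¼)*(1/209)*(71 + 1881 - 2*√2*209*√209)/(-4 + √418) = -31728 + (¼)*(1/209)*(71 + 1881 - 418*√418)/(-4 + √418) = -31728 + (¼)*(1/209)*(1952 - 418*√418)/(-4 + √418) = -31728 + (1952 - 418*√418)/(836*(-4 + √418))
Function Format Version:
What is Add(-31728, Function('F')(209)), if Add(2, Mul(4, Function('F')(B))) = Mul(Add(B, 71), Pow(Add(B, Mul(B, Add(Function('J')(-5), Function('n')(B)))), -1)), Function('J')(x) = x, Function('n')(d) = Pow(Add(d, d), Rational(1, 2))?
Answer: Add(Rational(-2665764833, 84018), Mul(Rational(35, 42009), Pow(418, Rational(1, 2)))) ≈ -31728.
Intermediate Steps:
Function('n')(d) = Mul(Pow(2, Rational(1, 2)), Pow(d, Rational(1, 2))) (Function('n')(d) = Pow(Mul(2, d), Rational(1, 2)) = Mul(Pow(2, Rational(1, 2)), Pow(d, Rational(1, 2))))
Function('F')(B) = Add(Rational(-1, 2), Mul(Rational(1, 4), Pow(Add(B, Mul(B, Add(-5, Mul(Pow(2, Rational(1, 2)), Pow(B, Rational(1, 2)))))), -1), Add(71, B))) (Function('F')(B) = Add(Rational(-1, 2), Mul(Rational(1, 4), Mul(Add(B, 71), Pow(Add(B, Mul(B, Add(-5, Mul(Pow(2, Rational(1, 2)), Pow(B, Rational(1, 2)))))), -1)))) = Add(Rational(-1, 2), Mul(Rational(1, 4), Mul(Add(71, B), Pow(Add(B, Mul(B, Add(-5, Mul(Pow(2, Rational(1, 2)), Pow(B, Rational(1, 2)))))), -1)))) = Add(Rational(-1, 2), Mul(Rational(1, 4), Mul(Pow(Add(B, Mul(B, Add(-5, Mul(Pow(2, Rational(1, 2)), Pow(B, Rational(1, 2)))))), -1), Add(71, B)))) = Add(Rational(-1, 2), Mul(Rational(1, 4), Pow(Add(B, Mul(B, Add(-5, Mul(Pow(2, Rational(1, 2)), Pow(B, Rational(1, 2)))))), -1), Add(71, B))))
Add(-31728, Function('F')(209)) = Add(-31728, Mul(Rational(1, 4), Pow(209, -1), Pow(Add(-4, Mul(Pow(2, Rational(1, 2)), Pow(209, Rational(1, 2)))), -1), Add(71, Mul(9, 209), Mul(-2, Pow(2, Rational(1, 2)), Pow(209, Rational(3, 2)))))) = Add(-31728, Mul(Rational(1, 4), Rational(1, 209), Pow(Add(-4, Pow(418, Rational(1, 2))), -1), Add(71, 1881, Mul(-2, Pow(2, Rational(1, 2)), Mul(209, Pow(209, Rational(1, 2))))))) = Add(-31728, Mul(Rational(1, 4), Rational(1, 209), Pow(Add(-4, Pow(418, Rational(1, 2))), -1), Add(71, 1881, Mul(-418, Pow(418, Rational(1, 2)))))) = Add(-31728, Mul(Rational(1, 4), Rational(1, 209), Pow(Add(-4, Pow(418, Rational(1, 2))), -1), Add(1952, Mul(-418, Pow(418, Rational(1, 2)))))) = Add(-31728, Mul(Rational(1, 836), Pow(Add(-4, Pow(418, Rational(1, 2))), -1), Add(1952, Mul(-418, Pow(418, Rational(1, 2))))))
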